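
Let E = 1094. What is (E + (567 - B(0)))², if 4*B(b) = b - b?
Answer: 2758921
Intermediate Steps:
B(b) = 0 (B(b) = (b - b)/4 = (¼)*0 = 0)
(E + (567 - B(0)))² = (1094 + (567 - 1*0))² = (1094 + (567 + 0))² = (1094 + 567)² = 1661² = 2758921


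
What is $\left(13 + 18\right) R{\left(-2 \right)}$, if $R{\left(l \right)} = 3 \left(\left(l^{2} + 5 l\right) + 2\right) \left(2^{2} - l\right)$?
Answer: $-2232$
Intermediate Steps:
$R{\left(l \right)} = \left(4 - l\right) \left(6 + 3 l^{2} + 15 l\right)$ ($R{\left(l \right)} = 3 \left(2 + l^{2} + 5 l\right) \left(4 - l\right) = \left(6 + 3 l^{2} + 15 l\right) \left(4 - l\right) = \left(4 - l\right) \left(6 + 3 l^{2} + 15 l\right)$)
$\left(13 + 18\right) R{\left(-2 \right)} = \left(13 + 18\right) \left(24 - 3 \left(-2\right)^{2} - 3 \left(-2\right)^{3} + 54 \left(-2\right)\right) = 31 \left(24 - 12 - -24 - 108\right) = 31 \left(24 - 12 + 24 - 108\right) = 31 \left(-72\right) = -2232$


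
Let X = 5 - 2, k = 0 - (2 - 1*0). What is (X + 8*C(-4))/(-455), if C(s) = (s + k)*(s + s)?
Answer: -387/455 ≈ -0.85055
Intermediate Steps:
k = -2 (k = 0 - (2 + 0) = 0 - 1*2 = 0 - 2 = -2)
X = 3
C(s) = 2*s*(-2 + s) (C(s) = (s - 2)*(s + s) = (-2 + s)*(2*s) = 2*s*(-2 + s))
(X + 8*C(-4))/(-455) = (3 + 8*(2*(-4)*(-2 - 4)))/(-455) = (3 + 8*(2*(-4)*(-6)))*(-1/455) = (3 + 8*48)*(-1/455) = (3 + 384)*(-1/455) = 387*(-1/455) = -387/455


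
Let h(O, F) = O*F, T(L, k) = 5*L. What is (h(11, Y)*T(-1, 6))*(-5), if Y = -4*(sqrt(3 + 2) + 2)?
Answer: -2200 - 1100*sqrt(5) ≈ -4659.7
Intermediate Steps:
Y = -8 - 4*sqrt(5) (Y = -4*(sqrt(5) + 2) = -4*(2 + sqrt(5)) = -8 - 4*sqrt(5) ≈ -16.944)
h(O, F) = F*O
(h(11, Y)*T(-1, 6))*(-5) = (((-8 - 4*sqrt(5))*11)*(5*(-1)))*(-5) = ((-88 - 44*sqrt(5))*(-5))*(-5) = (440 + 220*sqrt(5))*(-5) = -2200 - 1100*sqrt(5)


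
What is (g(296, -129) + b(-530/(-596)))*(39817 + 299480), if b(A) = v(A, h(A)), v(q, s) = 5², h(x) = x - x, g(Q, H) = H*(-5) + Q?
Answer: 327760902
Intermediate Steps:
g(Q, H) = Q - 5*H (g(Q, H) = -5*H + Q = Q - 5*H)
h(x) = 0
v(q, s) = 25
b(A) = 25
(g(296, -129) + b(-530/(-596)))*(39817 + 299480) = ((296 - 5*(-129)) + 25)*(39817 + 299480) = ((296 + 645) + 25)*339297 = (941 + 25)*339297 = 966*339297 = 327760902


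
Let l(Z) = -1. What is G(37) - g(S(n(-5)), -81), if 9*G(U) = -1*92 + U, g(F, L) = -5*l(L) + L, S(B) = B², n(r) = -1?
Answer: 629/9 ≈ 69.889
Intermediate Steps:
g(F, L) = 5 + L (g(F, L) = -5*(-1) + L = 5 + L)
G(U) = -92/9 + U/9 (G(U) = (-1*92 + U)/9 = (-92 + U)/9 = -92/9 + U/9)
G(37) - g(S(n(-5)), -81) = (-92/9 + (⅑)*37) - (5 - 81) = (-92/9 + 37/9) - 1*(-76) = -55/9 + 76 = 629/9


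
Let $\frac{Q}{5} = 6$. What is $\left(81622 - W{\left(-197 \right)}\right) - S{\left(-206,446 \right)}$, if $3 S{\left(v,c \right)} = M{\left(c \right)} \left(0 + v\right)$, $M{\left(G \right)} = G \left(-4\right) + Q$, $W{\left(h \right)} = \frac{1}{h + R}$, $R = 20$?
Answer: $- \frac{6871021}{177} \approx -38819.0$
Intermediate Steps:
$Q = 30$ ($Q = 5 \cdot 6 = 30$)
$W{\left(h \right)} = \frac{1}{20 + h}$ ($W{\left(h \right)} = \frac{1}{h + 20} = \frac{1}{20 + h}$)
$M{\left(G \right)} = 30 - 4 G$ ($M{\left(G \right)} = G \left(-4\right) + 30 = - 4 G + 30 = 30 - 4 G$)
$S{\left(v,c \right)} = \frac{v \left(30 - 4 c\right)}{3}$ ($S{\left(v,c \right)} = \frac{\left(30 - 4 c\right) \left(0 + v\right)}{3} = \frac{\left(30 - 4 c\right) v}{3} = \frac{v \left(30 - 4 c\right)}{3}$)
$\left(81622 - W{\left(-197 \right)}\right) - S{\left(-206,446 \right)} = \left(81622 - \frac{1}{20 - 197}\right) - \frac{2}{3} \left(-206\right) \left(15 - 892\right) = \left(81622 - \frac{1}{-177}\right) - \frac{2}{3} \left(-206\right) \left(15 - 892\right) = \left(81622 - - \frac{1}{177}\right) - \frac{2}{3} \left(-206\right) \left(-877\right) = \left(81622 + \frac{1}{177}\right) - \frac{361324}{3} = \frac{14447095}{177} - \frac{361324}{3} = - \frac{6871021}{177}$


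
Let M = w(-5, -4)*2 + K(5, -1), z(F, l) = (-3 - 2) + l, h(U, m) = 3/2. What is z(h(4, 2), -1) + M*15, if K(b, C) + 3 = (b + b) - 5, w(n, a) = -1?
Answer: -6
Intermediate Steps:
h(U, m) = 3/2 (h(U, m) = 3*(1/2) = 3/2)
K(b, C) = -8 + 2*b (K(b, C) = -3 + ((b + b) - 5) = -3 + (2*b - 5) = -3 + (-5 + 2*b) = -8 + 2*b)
z(F, l) = -5 + l
M = 0 (M = -1*2 + (-8 + 2*5) = -2 + (-8 + 10) = -2 + 2 = 0)
z(h(4, 2), -1) + M*15 = (-5 - 1) + 0*15 = -6 + 0 = -6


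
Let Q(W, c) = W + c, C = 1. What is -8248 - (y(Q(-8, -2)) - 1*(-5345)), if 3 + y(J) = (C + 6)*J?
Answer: -13520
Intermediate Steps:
y(J) = -3 + 7*J (y(J) = -3 + (1 + 6)*J = -3 + 7*J)
-8248 - (y(Q(-8, -2)) - 1*(-5345)) = -8248 - ((-3 + 7*(-8 - 2)) - 1*(-5345)) = -8248 - ((-3 + 7*(-10)) + 5345) = -8248 - ((-3 - 70) + 5345) = -8248 - (-73 + 5345) = -8248 - 1*5272 = -8248 - 5272 = -13520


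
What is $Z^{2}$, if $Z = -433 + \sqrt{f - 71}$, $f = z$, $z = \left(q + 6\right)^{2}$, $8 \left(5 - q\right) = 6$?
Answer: $\frac{\left(1732 - \sqrt{545}\right)^{2}}{16} \approx 1.8247 \cdot 10^{5}$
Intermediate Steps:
$q = \frac{17}{4}$ ($q = 5 - \frac{3}{4} = \frac{17}{4} \approx 4.25$)
$z = \frac{1681}{16}$ ($z = \left(\frac{17}{4} + 6\right)^{2} = \left(\frac{41}{4}\right)^{2} = \frac{1681}{16} \approx 105.06$)
$f = \frac{1681}{16} \approx 105.06$
$Z = -433 + \frac{\sqrt{545}}{4}$ ($Z = -433 + \sqrt{\frac{1681}{16} - 71} = -433 + \sqrt{\frac{545}{16}} = -433 + \frac{\sqrt{545}}{4} \approx -427.16$)
$Z^{2} = \left(-433 + \frac{\sqrt{545}}{4}\right)^{2}$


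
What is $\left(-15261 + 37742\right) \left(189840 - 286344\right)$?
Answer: $-2169506424$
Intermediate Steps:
$\left(-15261 + 37742\right) \left(189840 - 286344\right) = 22481 \left(-96504\right) = -2169506424$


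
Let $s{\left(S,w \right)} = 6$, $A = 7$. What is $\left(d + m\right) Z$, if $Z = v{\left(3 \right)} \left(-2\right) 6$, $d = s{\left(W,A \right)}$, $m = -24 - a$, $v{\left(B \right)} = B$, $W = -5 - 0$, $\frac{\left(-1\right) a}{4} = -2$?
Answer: $936$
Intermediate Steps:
$a = 8$ ($a = \left(-4\right) \left(-2\right) = 8$)
$W = -5$ ($W = -5 + 0 = -5$)
$m = -32$ ($m = -24 - 8 = -32$)
$d = 6$
$Z = -36$ ($Z = 3 \left(-2\right) 6 = \left(-6\right) 6 = -36$)
$\left(d + m\right) Z = \left(6 - 32\right) \left(-36\right) = \left(-26\right) \left(-36\right) = 936$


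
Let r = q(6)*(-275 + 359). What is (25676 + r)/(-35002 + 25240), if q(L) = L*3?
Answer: -13594/4881 ≈ -2.7851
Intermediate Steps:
q(L) = 3*L
r = 1512 (r = (3*6)*(-275 + 359) = 18*84 = 1512)
(25676 + r)/(-35002 + 25240) = (25676 + 1512)/(-35002 + 25240) = 27188/(-9762) = 27188*(-1/9762) = -13594/4881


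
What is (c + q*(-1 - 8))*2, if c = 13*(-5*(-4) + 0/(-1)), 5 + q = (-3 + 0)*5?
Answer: 880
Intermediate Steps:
q = -20 (q = -5 + (-3 + 0)*5 = -5 - 3*5 = -5 - 15 = -20)
c = 260 (c = 13*(20 + 0*(-1)) = 13*(20 + 0) = 13*20 = 260)
(c + q*(-1 - 8))*2 = (260 - 20*(-1 - 8))*2 = (260 - 20*(-9))*2 = (260 + 180)*2 = 440*2 = 880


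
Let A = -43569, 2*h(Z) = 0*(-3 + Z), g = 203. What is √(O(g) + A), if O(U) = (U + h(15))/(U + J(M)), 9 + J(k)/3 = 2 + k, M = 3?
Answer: 2*I*√397350479/191 ≈ 208.73*I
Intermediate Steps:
J(k) = -21 + 3*k (J(k) = -27 + 3*(2 + k) = -27 + (6 + 3*k) = -21 + 3*k)
h(Z) = 0 (h(Z) = (0*(-3 + Z))/2 = (½)*0 = 0)
O(U) = U/(-12 + U) (O(U) = (U + 0)/(U + (-21 + 3*3)) = U/(U + (-21 + 9)) = U/(U - 12) = U/(-12 + U))
√(O(g) + A) = √(203/(-12 + 203) - 43569) = √(203/191 - 43569) = √(-8321476/191) = 2*I*√397350479/191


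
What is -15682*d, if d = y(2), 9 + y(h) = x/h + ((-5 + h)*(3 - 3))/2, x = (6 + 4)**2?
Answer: -642962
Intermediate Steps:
x = 100 (x = 10**2 = 100)
y(h) = -9 + 100/h (y(h) = -9 + (100/h + ((-5 + h)*(3 - 3))/2) = -9 + (100/h + ((-5 + h)*0)*(1/2)) = -9 + (100/h + 0*(1/2)) = -9 + (100/h + 0) = -9 + 100/h)
d = 41 (d = -9 + 100/2 = -9 + 100*(1/2) = -9 + 50 = 41)
-15682*d = -15682*41 = -642962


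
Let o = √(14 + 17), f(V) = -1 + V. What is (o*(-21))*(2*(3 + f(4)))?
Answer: -252*√31 ≈ -1403.1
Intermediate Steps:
o = √31 ≈ 5.5678
(o*(-21))*(2*(3 + f(4))) = (√31*(-21))*(2*(3 + (-1 + 4))) = (-21*√31)*(2*(3 + 3)) = (-21*√31)*(2*6) = -21*√31*12 = -252*√31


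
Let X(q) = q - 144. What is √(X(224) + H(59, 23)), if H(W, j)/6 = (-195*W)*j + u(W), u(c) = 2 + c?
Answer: 2*I*√396811 ≈ 1259.9*I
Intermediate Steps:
X(q) = -144 + q
H(W, j) = 12 + 6*W - 1170*W*j (H(W, j) = 6*((-195*W)*j + (2 + W)) = 6*(-195*W*j + (2 + W)) = 6*(2 + W - 195*W*j) = 12 + 6*W - 1170*W*j)
√(X(224) + H(59, 23)) = √((-144 + 224) + (12 + 6*59 - 1170*59*23)) = √(80 + (12 + 354 - 1587690)) = √(80 - 1587324) = √(-1587244) = 2*I*√396811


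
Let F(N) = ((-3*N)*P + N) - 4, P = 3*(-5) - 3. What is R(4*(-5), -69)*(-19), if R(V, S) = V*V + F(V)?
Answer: 13376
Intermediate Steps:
P = -18 (P = -15 - 3 = -18)
F(N) = -4 + 55*N (F(N) = (-3*N*(-18) + N) - 4 = (54*N + N) - 4 = 55*N - 4 = -4 + 55*N)
R(V, S) = -4 + V² + 55*V (R(V, S) = V*V + (-4 + 55*V) = V² + (-4 + 55*V) = -4 + V² + 55*V)
R(4*(-5), -69)*(-19) = (-4 + (4*(-5))² + 55*(4*(-5)))*(-19) = (-4 + (-20)² + 55*(-20))*(-19) = (-4 + 400 - 1100)*(-19) = -704*(-19) = 13376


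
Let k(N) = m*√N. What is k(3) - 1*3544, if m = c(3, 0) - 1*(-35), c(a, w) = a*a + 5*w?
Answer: -3544 + 44*√3 ≈ -3467.8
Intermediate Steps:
c(a, w) = a² + 5*w
m = 44 (m = (3² + 5*0) - 1*(-35) = (9 + 0) + 35 = 9 + 35 = 44)
k(N) = 44*√N
k(3) - 1*3544 = 44*√3 - 1*3544 = 44*√3 - 3544 = -3544 + 44*√3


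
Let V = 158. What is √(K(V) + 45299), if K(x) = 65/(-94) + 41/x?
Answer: √624502773679/3713 ≈ 212.83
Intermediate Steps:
K(x) = -65/94 + 41/x (K(x) = 65*(-1/94) + 41/x = -65/94 + 41/x)
√(K(V) + 45299) = √((-65/94 + 41/158) + 45299) = √(-1604/3713 + 45299) = √(168193583/3713) = √624502773679/3713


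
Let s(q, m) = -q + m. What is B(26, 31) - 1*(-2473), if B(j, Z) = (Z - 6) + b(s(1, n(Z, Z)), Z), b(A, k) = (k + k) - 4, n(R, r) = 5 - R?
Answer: 2556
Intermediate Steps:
s(q, m) = m - q
b(A, k) = -4 + 2*k (b(A, k) = 2*k - 4 = -4 + 2*k)
B(j, Z) = -10 + 3*Z (B(j, Z) = (Z - 6) + (-4 + 2*Z) = (-6 + Z) + (-4 + 2*Z) = -10 + 3*Z)
B(26, 31) - 1*(-2473) = (-10 + 3*31) - 1*(-2473) = (-10 + 93) + 2473 = 83 + 2473 = 2556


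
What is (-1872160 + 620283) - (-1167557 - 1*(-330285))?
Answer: -414605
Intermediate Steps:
(-1872160 + 620283) - (-1167557 - 1*(-330285)) = -1251877 - (-1167557 + 330285) = -1251877 - 1*(-837272) = -1251877 + 837272 = -414605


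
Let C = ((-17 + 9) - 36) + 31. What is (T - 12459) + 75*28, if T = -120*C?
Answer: -8799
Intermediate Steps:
C = -13 (C = (-8 - 36) + 31 = -44 + 31 = -13)
T = 1560 (T = -120*(-13) = 1560)
(T - 12459) + 75*28 = (1560 - 12459) + 75*28 = -10899 + 2100 = -8799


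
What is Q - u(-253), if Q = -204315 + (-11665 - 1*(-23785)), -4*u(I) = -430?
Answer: -384605/2 ≈ -1.9230e+5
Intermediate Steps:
u(I) = 215/2 (u(I) = -1/4*(-430) = 215/2)
Q = -192195 (Q = -204315 + (-11665 + 23785) = -204315 + 12120 = -192195)
Q - u(-253) = -192195 - 1*215/2 = -192195 - 215/2 = -384605/2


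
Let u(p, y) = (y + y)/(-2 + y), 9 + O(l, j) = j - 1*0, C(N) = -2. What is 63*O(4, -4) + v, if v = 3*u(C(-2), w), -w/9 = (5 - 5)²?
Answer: -819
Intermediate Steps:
O(l, j) = -9 + j (O(l, j) = -9 + (j - 1*0) = -9 + (j + 0) = -9 + j)
w = 0 (w = -9*(5 - 5)² = -9*0² = -9*0 = 0)
u(p, y) = 2*y/(-2 + y) (u(p, y) = (2*y)/(-2 + y) = 2*y/(-2 + y))
v = 0 (v = 3*(2*0/(-2 + 0)) = 3*(2*0/(-2)) = 3*(2*0*(-½)) = 3*0 = 0)
63*O(4, -4) + v = 63*(-9 - 4) + 0 = 63*(-13) + 0 = -819 + 0 = -819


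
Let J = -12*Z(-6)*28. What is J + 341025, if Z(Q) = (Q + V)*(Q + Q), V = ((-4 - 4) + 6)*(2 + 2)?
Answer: 284577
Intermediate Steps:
V = -8 (V = (-8 + 6)*4 = -2*4 = -8)
Z(Q) = 2*Q*(-8 + Q) (Z(Q) = (Q - 8)*(Q + Q) = (-8 + Q)*(2*Q) = 2*Q*(-8 + Q))
J = -56448 (J = -24*(-6)*(-8 - 6)*28 = -24*(-6)*(-14)*28 = -12*168*28 = -2016*28 = -56448)
J + 341025 = -56448 + 341025 = 284577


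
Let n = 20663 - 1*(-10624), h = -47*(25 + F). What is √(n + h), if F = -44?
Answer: 2*√8045 ≈ 179.39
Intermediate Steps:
h = 893 (h = -47*(25 - 44) = -47*(-19) = 893)
n = 31287 (n = 20663 + 10624 = 31287)
√(n + h) = √(31287 + 893) = √32180 = 2*√8045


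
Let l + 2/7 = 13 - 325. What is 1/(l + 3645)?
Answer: 7/23329 ≈ 0.00030006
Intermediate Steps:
l = -2186/7 (l = -2/7 + (13 - 325) = -2/7 - 312 = -2186/7 ≈ -312.29)
1/(l + 3645) = 1/(-2186/7 + 3645) = 1/(23329/7) = 7/23329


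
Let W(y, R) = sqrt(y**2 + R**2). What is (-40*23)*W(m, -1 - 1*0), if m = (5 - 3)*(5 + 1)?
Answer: -920*sqrt(145) ≈ -11078.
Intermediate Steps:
m = 12 (m = 2*6 = 12)
W(y, R) = sqrt(R**2 + y**2)
(-40*23)*W(m, -1 - 1*0) = (-40*23)*sqrt((-1 - 1*0)**2 + 12**2) = -920*sqrt((-1 + 0)**2 + 144) = -920*sqrt((-1)**2 + 144) = -920*sqrt(1 + 144) = -920*sqrt(145)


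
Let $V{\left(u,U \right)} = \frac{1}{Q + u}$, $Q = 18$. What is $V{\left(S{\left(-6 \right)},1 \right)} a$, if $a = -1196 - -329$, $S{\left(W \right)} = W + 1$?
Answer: $- \frac{867}{13} \approx -66.692$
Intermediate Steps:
$S{\left(W \right)} = 1 + W$
$a = -867$ ($a = -1196 + 329 = -867$)
$V{\left(u,U \right)} = \frac{1}{18 + u}$
$V{\left(S{\left(-6 \right)},1 \right)} a = \frac{1}{18 + \left(1 - 6\right)} \left(-867\right) = \frac{1}{18 - 5} \left(-867\right) = \frac{1}{13} \left(-867\right) = - \frac{867}{13}$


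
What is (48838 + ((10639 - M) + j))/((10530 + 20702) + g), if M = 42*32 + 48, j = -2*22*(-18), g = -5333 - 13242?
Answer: 58877/12657 ≈ 4.6517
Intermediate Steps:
g = -18575
j = 792 (j = -44*(-18) = 792)
M = 1392 (M = 1344 + 48 = 1392)
(48838 + ((10639 - M) + j))/((10530 + 20702) + g) = (48838 + ((10639 - 1*1392) + 792))/((10530 + 20702) - 18575) = (48838 + ((10639 - 1392) + 792))/(31232 - 18575) = (48838 + (9247 + 792))/12657 = (48838 + 10039)*(1/12657) = 58877*(1/12657) = 58877/12657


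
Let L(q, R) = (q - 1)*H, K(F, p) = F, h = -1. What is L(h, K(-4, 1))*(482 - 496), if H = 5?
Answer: 140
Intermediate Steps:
L(q, R) = -5 + 5*q (L(q, R) = (q - 1)*5 = (-1 + q)*5 = -5 + 5*q)
L(h, K(-4, 1))*(482 - 496) = (-5 + 5*(-1))*(482 - 496) = (-5 - 5)*(-14) = -10*(-14) = 140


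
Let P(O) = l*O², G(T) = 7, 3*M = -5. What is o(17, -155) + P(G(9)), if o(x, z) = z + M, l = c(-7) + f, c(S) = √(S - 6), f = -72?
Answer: -11054/3 + 49*I*√13 ≈ -3684.7 + 176.67*I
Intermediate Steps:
M = -5/3 (M = (⅓)*(-5) = -5/3 ≈ -1.6667)
c(S) = √(-6 + S)
l = -72 + I*√13 (l = √(-6 - 7) - 72 = √(-13) - 72 = I*√13 - 72 = -72 + I*√13 ≈ -72.0 + 3.6056*I)
o(x, z) = -5/3 + z (o(x, z) = z - 5/3 = -5/3 + z)
P(O) = O²*(-72 + I*√13) (P(O) = (-72 + I*√13)*O² = O²*(-72 + I*√13))
o(17, -155) + P(G(9)) = (-5/3 - 155) + 7²*(-72 + I*√13) = -470/3 + 49*(-72 + I*√13) = -470/3 + (-3528 + 49*I*√13) = -11054/3 + 49*I*√13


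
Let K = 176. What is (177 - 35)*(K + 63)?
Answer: 33938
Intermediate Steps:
(177 - 35)*(K + 63) = (177 - 35)*(176 + 63) = 142*239 = 33938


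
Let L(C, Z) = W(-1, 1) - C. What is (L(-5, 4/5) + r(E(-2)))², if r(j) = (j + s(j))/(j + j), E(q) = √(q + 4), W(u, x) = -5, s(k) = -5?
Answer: (5 - √2)²/8 ≈ 1.6072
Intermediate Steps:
E(q) = √(4 + q)
L(C, Z) = -5 - C
r(j) = (-5 + j)/(2*j) (r(j) = (j - 5)/(j + j) = (-5 + j)/((2*j)) = (-5 + j)*(1/(2*j)) = (-5 + j)/(2*j))
(L(-5, 4/5) + r(E(-2)))² = ((-5 - 1*(-5)) + (-5 + √(4 - 2))/(2*(√(4 - 2))))² = ((-5 + 5) + (-5 + √2)/(2*(√2)))² = (0 + (√2/2)*(-5 + √2)/2)² = (0 + √2*(-5 + √2)/4)² = (√2*(-5 + √2)/4)² = (-5 + √2)²/8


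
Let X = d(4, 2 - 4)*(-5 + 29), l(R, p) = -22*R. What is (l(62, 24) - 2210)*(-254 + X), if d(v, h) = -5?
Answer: 1336676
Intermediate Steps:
X = -120 (X = -5*(-5 + 29) = -5*24 = -120)
(l(62, 24) - 2210)*(-254 + X) = (-22*62 - 2210)*(-254 - 120) = (-1364 - 2210)*(-374) = -3574*(-374) = 1336676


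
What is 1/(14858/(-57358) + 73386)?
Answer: 1687/123801745 ≈ 1.3627e-5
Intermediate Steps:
1/(14858/(-57358) + 73386) = 1/(14858*(-1/57358) + 73386) = 1/(-437/1687 + 73386) = 1/(123801745/1687) = 1687/123801745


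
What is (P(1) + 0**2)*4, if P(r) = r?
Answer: 4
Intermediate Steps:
(P(1) + 0**2)*4 = (1 + 0**2)*4 = (1 + 0)*4 = 1*4 = 4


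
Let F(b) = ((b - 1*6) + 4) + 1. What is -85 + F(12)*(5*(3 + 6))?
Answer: 410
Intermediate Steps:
F(b) = -1 + b (F(b) = ((b - 6) + 4) + 1 = ((-6 + b) + 4) + 1 = (-2 + b) + 1 = -1 + b)
-85 + F(12)*(5*(3 + 6)) = -85 + (-1 + 12)*(5*(3 + 6)) = -85 + 11*(5*9) = -85 + 11*45 = -85 + 495 = 410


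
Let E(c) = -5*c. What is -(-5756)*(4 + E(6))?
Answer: -149656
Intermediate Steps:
-(-5756)*(4 + E(6)) = -(-5756)*(4 - 5*6) = -(-5756)*(4 - 30) = -(-5756)*(-26) = -1439*104 = -149656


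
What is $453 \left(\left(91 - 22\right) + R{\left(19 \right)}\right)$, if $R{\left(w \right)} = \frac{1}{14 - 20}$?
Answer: $\frac{62363}{2} \approx 31182.0$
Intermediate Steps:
$R{\left(w \right)} = - \frac{1}{6}$ ($R{\left(w \right)} = \frac{1}{-6} = - \frac{1}{6}$)
$453 \left(\left(91 - 22\right) + R{\left(19 \right)}\right) = 453 \left(\left(91 - 22\right) - \frac{1}{6}\right) = 453 \left(69 - \frac{1}{6}\right) = 453 \cdot \frac{413}{6} = \frac{62363}{2}$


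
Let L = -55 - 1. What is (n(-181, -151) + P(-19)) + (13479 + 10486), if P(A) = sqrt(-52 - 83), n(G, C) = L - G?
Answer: 24090 + 3*I*sqrt(15) ≈ 24090.0 + 11.619*I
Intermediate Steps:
L = -56
n(G, C) = -56 - G
P(A) = 3*I*sqrt(15) (P(A) = sqrt(-135) = 3*I*sqrt(15))
(n(-181, -151) + P(-19)) + (13479 + 10486) = ((-56 - 1*(-181)) + 3*I*sqrt(15)) + (13479 + 10486) = ((-56 + 181) + 3*I*sqrt(15)) + 23965 = (125 + 3*I*sqrt(15)) + 23965 = 24090 + 3*I*sqrt(15)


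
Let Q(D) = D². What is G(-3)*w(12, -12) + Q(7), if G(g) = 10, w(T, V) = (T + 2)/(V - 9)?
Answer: 127/3 ≈ 42.333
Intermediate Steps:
w(T, V) = (2 + T)/(-9 + V)
G(-3)*w(12, -12) + Q(7) = 10*((2 + 12)/(-9 - 12)) + 7² = 10*(14/(-21)) + 49 = 10*(-1/21*14) + 49 = 10*(-⅔) + 49 = -20/3 + 49 = 127/3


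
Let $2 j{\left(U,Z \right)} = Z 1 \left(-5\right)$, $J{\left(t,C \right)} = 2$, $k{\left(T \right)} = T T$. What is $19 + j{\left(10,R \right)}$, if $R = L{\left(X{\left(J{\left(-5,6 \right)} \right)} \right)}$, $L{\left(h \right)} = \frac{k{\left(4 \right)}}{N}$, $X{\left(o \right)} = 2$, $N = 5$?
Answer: $11$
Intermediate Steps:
$k{\left(T \right)} = T^{2}$
$L{\left(h \right)} = \frac{16}{5}$ ($L{\left(h \right)} = \frac{4^{2}}{5} = 16 \cdot \frac{1}{5} = \frac{16}{5}$)
$R = \frac{16}{5} \approx 3.2$
$j{\left(U,Z \right)} = - \frac{5 Z}{2}$ ($j{\left(U,Z \right)} = \frac{Z 1 \left(-5\right)}{2} = \frac{Z \left(-5\right)}{2} = \frac{\left(-5\right) Z}{2} = - \frac{5 Z}{2}$)
$19 + j{\left(10,R \right)} = 19 - 8 = 11$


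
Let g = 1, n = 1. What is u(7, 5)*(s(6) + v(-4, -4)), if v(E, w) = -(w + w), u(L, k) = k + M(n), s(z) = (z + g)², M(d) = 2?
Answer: 399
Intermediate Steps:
s(z) = (1 + z)² (s(z) = (z + 1)² = (1 + z)²)
u(L, k) = 2 + k (u(L, k) = k + 2 = 2 + k)
v(E, w) = -2*w
u(7, 5)*(s(6) + v(-4, -4)) = (2 + 5)*((1 + 6)² - 2*(-4)) = 7*(7² + 8) = 7*(49 + 8) = 7*57 = 399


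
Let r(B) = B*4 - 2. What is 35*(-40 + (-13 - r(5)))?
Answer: -2485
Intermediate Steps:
r(B) = -2 + 4*B (r(B) = 4*B - 2 = -2 + 4*B)
35*(-40 + (-13 - r(5))) = 35*(-40 + (-13 - (-2 + 4*5))) = 35*(-40 + (-13 - (-2 + 20))) = 35*(-40 + (-13 - 1*18)) = 35*(-40 + (-13 - 18)) = 35*(-40 - 31) = 35*(-71) = -2485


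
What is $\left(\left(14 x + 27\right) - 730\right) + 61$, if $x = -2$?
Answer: $-670$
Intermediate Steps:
$\left(\left(14 x + 27\right) - 730\right) + 61 = \left(\left(14 \left(-2\right) + 27\right) - 730\right) + 61 = \left(\left(-28 + 27\right) - 730\right) + 61 = \left(-1 - 730\right) + 61 = -731 + 61 = -670$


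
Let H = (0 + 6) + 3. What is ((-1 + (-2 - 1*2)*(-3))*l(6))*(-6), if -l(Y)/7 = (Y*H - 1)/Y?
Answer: 4081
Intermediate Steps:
H = 9 (H = 6 + 3 = 9)
l(Y) = -7*(-1 + 9*Y)/Y (l(Y) = -7*(Y*9 - 1)/Y = -7*(9*Y - 1)/Y = -7*(-1 + 9*Y)/Y)
((-1 + (-2 - 1*2)*(-3))*l(6))*(-6) = ((-1 + (-2 - 1*2)*(-3))*(-63 + 7/6))*(-6) = ((-1 + (-2 - 2)*(-3))*(-63 + 7*(⅙)))*(-6) = ((-1 - 4*(-3))*(-63 + 7/6))*(-6) = ((-1 + 12)*(-371/6))*(-6) = (11*(-371/6))*(-6) = -4081/6*(-6) = 4081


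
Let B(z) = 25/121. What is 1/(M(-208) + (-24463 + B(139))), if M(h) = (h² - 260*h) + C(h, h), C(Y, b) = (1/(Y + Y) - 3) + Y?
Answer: 50336/3657927399 ≈ 1.3761e-5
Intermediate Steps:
B(z) = 25/121 (B(z) = 25*(1/121) = 25/121)
C(Y, b) = -3 + Y + 1/(2*Y) (C(Y, b) = (1/(2*Y) - 3) + Y = (-3 + 1/(2*Y)) + Y = -3 + Y + 1/(2*Y))
M(h) = -3 + h² + 1/(2*h) - 259*h (M(h) = (h² - 260*h) + (-3 + h + 1/(2*h)) = -3 + h² + 1/(2*h) - 259*h)
1/(M(-208) + (-24463 + B(139))) = 1/((-3 + (-208)² + (½)/(-208) - 259*(-208)) + (-24463 + 25/121)) = 1/((-3 + 43264 + (½)*(-1/208) + 53872) - 2959998/121) = 1/((-3 + 43264 - 1/416 + 53872) - 2959998/121) = 1/(40407327/416 - 2959998/121) = 1/(3657927399/50336) = 50336/3657927399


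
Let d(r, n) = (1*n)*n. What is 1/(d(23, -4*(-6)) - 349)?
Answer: 1/227 ≈ 0.0044053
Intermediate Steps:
d(r, n) = n**2 (d(r, n) = n*n = n**2)
1/(d(23, -4*(-6)) - 349) = 1/((-4*(-6))**2 - 349) = 1/(24**2 - 349) = 1/(576 - 349) = 1/227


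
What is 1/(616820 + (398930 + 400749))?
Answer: 1/1416499 ≈ 7.0597e-7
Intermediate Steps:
1/(616820 + (398930 + 400749)) = 1/(616820 + 799679) = 1/1416499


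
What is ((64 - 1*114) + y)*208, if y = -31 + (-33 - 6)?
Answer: -24960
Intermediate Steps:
y = -70 (y = -31 - 39 = -70)
((64 - 1*114) + y)*208 = ((64 - 1*114) - 70)*208 = ((64 - 114) - 70)*208 = (-50 - 70)*208 = -120*208 = -24960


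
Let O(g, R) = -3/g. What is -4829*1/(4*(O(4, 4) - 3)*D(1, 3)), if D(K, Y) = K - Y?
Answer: -4829/30 ≈ -160.97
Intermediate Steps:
-4829*1/(4*(O(4, 4) - 3)*D(1, 3)) = -4829*1/(4*(1 - 1*3)*(-3/4 - 3)) = -4829*1/(4*(1 - 3)*(-3*¼ - 3)) = -4829*(-1/(8*(-¾ - 3))) = -4829/(-(-4)*(-15)/4*(-2)) = -4829/(-4*15/4*(-2)) = -4829/((-15*(-2))) = -4829/30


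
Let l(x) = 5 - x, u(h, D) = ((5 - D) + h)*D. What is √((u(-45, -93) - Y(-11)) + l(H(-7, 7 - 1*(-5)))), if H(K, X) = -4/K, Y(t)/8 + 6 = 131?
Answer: 144*I*√14/7 ≈ 76.971*I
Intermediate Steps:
Y(t) = 1000 (Y(t) = -48 + 8*131 = -48 + 1048 = 1000)
u(h, D) = D*(5 + h - D) (u(h, D) = (5 + h - D)*D = D*(5 + h - D))
√((u(-45, -93) - Y(-11)) + l(H(-7, 7 - 1*(-5)))) = √((-93*(5 - 45 - 1*(-93)) - 1*1000) + (5 - (-4)/(-7))) = √((-93*(5 - 45 + 93) - 1000) + (5 - (-4)*(-1)/7)) = √((-93*53 - 1000) + (5 - 1*4/7)) = √((-4929 - 1000) + (5 - 4/7)) = √(-5929 + 31/7) = √(-41472/7) = 144*I*√14/7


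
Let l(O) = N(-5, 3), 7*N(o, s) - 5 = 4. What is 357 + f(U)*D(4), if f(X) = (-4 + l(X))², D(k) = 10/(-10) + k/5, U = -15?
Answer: 87104/245 ≈ 355.53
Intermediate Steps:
N(o, s) = 9/7 (N(o, s) = 5/7 + (⅐)*4 = 5/7 + 4/7 = 9/7)
l(O) = 9/7
D(k) = -1 + k/5 (D(k) = 10*(-⅒) + k*(⅕) = -1 + k/5)
f(X) = 361/49 (f(X) = (-4 + 9/7)² = (-19/7)² = 361/49)
357 + f(U)*D(4) = 357 + 361*(-1 + (⅕)*4)/49 = 357 + 361*(-1 + ⅘)/49 = 357 + (361/49)*(-⅕) = 357 - 361/245 = 87104/245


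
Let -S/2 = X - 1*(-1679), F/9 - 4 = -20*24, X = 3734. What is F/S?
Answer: 2142/5413 ≈ 0.39571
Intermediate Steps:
F = -4284 (F = 36 + 9*(-20*24) = 36 + 9*(-480) = 36 - 4320 = -4284)
S = -10826 (S = -2*(3734 - 1*(-1679)) = -2*(3734 + 1679) = -2*5413 = -10826)
F/S = -4284/(-10826) = -4284*(-1/10826) = 2142/5413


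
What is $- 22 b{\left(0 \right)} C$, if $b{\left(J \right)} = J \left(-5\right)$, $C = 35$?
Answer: $0$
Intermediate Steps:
$b{\left(J \right)} = - 5 J$
$- 22 b{\left(0 \right)} C = - 22 \left(\left(-5\right) 0\right) 35 = \left(-22\right) 0 \cdot 35 = 0 \cdot 35 = 0$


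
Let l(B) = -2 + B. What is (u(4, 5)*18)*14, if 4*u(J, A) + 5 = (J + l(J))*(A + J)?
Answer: 3087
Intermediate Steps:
u(J, A) = -5/4 + (-2 + 2*J)*(A + J)/4 (u(J, A) = -5/4 + ((J + (-2 + J))*(A + J))/4 = -5/4 + ((-2 + 2*J)*(A + J))/4 = -5/4 + (-2 + 2*J)*(A + J)/4)
(u(4, 5)*18)*14 = ((-5/4 + (1/4)*4**2 + (1/4)*5*4 + (1/4)*5*(-2 + 4) + (1/4)*4*(-2 + 4))*18)*14 = ((-5/4 + (1/4)*16 + 5 + (1/4)*5*2 + (1/4)*4*2)*18)*14 = ((-5/4 + 4 + 5 + 5/2 + 2)*18)*14 = ((49/4)*18)*14 = (441/2)*14 = 3087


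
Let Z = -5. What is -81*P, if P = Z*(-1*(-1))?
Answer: 405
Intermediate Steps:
P = -5 (P = -(-5)*(-1) = -5*1 = -5)
-81*P = -81*(-5) = 405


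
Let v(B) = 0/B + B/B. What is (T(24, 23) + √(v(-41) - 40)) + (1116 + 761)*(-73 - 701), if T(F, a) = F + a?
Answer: -1452751 + I*√39 ≈ -1.4528e+6 + 6.245*I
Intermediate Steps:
v(B) = 1 (v(B) = 0 + 1 = 1)
(T(24, 23) + √(v(-41) - 40)) + (1116 + 761)*(-73 - 701) = ((24 + 23) + √(1 - 40)) + (1116 + 761)*(-73 - 701) = (47 + √(-39)) + 1877*(-774) = (47 + I*√39) - 1452798 = -1452751 + I*√39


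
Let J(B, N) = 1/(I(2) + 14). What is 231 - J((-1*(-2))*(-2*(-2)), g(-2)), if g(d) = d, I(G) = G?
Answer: 3695/16 ≈ 230.94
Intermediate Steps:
J(B, N) = 1/16 (J(B, N) = 1/(2 + 14) = 1/16)
231 - J((-1*(-2))*(-2*(-2)), g(-2)) = 231 - 1*1/16 = 231 - 1/16 = 3695/16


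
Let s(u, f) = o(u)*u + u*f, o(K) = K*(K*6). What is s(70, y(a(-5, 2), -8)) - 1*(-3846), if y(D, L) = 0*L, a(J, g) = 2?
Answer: 2061846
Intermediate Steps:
o(K) = 6*K**2 (o(K) = K*(6*K) = 6*K**2)
y(D, L) = 0
s(u, f) = 6*u**3 + f*u (s(u, f) = (6*u**2)*u + u*f = 6*u**3 + f*u)
s(70, y(a(-5, 2), -8)) - 1*(-3846) = 70*(0 + 6*70**2) - 1*(-3846) = 70*(0 + 6*4900) + 3846 = 70*(0 + 29400) + 3846 = 70*29400 + 3846 = 2058000 + 3846 = 2061846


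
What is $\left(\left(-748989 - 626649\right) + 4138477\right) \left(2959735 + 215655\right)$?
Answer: $8773091332210$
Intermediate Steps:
$\left(\left(-748989 - 626649\right) + 4138477\right) \left(2959735 + 215655\right) = \left(-1375638 + 4138477\right) 3175390 = 2762839 \cdot 3175390 = 8773091332210$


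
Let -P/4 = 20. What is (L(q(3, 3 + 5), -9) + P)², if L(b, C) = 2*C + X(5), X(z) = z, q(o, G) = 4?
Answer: 8649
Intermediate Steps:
P = -80 (P = -4*20 = -80)
L(b, C) = 5 + 2*C (L(b, C) = 2*C + 5 = 5 + 2*C)
(L(q(3, 3 + 5), -9) + P)² = ((5 + 2*(-9)) - 80)² = ((5 - 18) - 80)² = (-13 - 80)² = (-93)² = 8649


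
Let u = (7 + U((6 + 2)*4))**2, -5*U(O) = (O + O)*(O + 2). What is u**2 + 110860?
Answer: 21012034309661/625 ≈ 3.3619e+10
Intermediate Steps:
U(O) = -2*O*(2 + O)/5 (U(O) = -(O + O)*(O + 2)/5 = -2*O*(2 + O)/5)
u = 4583881/25 (u = (7 - 2*(6 + 2)*4*(2 + (6 + 2)*4)/5)**2 = (7 - 2*8*4*(2 + 8*4)/5)**2 = (7 - 2/5*32*(2 + 32))**2 = (7 - 2/5*32*34)**2 = (7 - 2176/5)**2 = (-2141/5)**2 = 4583881/25 ≈ 1.8336e+5)
u**2 + 110860 = (4583881/25)**2 + 110860 = 21011965022161/625 + 110860 = 21012034309661/625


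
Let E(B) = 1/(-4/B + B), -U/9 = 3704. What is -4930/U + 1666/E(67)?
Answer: 124543627835/1116756 ≈ 1.1152e+5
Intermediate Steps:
U = -33336 (U = -9*3704 = -33336)
E(B) = 1/(B - 4/B)
-4930/U + 1666/E(67) = -4930/(-33336) + 1666/((67/(-4 + 67**2))) = -4930*(-1/33336) + 1666/((67/(-4 + 4489))) = 2465/16668 + 1666/((67/4485)) = 2465/16668 + 1666/((67*(1/4485))) = 2465/16668 + 1666/(67/4485) = 2465/16668 + 1666*(4485/67) = 2465/16668 + 7472010/67 = 124543627835/1116756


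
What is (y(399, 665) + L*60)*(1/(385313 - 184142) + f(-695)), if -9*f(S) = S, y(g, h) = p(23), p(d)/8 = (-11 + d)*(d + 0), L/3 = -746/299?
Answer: 8169975953872/60150129 ≈ 1.3583e+5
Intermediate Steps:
L = -2238/299 (L = 3*(-746/299) = -2238/299 ≈ -7.4849)
p(d) = 8*d*(-11 + d) (p(d) = 8*((-11 + d)*(d + 0)) = 8*((-11 + d)*d) = 8*(d*(-11 + d)) = 8*d*(-11 + d))
y(g, h) = 2208 (y(g, h) = 8*23*(-11 + 23) = 8*23*12 = 2208)
f(S) = -S/9
(y(399, 665) + L*60)*(1/(385313 - 184142) + f(-695)) = (2208 - 2238/299*60)*(1/(385313 - 184142) - ⅑*(-695)) = (2208 - 134280/299)*(1/201171 + 695/9) = 525912*(1/201171 + 695/9)/299 = (525912/299)*(46604618/603513) = 8169975953872/60150129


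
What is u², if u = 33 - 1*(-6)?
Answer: 1521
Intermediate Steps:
u = 39 (u = 33 + 6 = 39)
u² = 39² = 1521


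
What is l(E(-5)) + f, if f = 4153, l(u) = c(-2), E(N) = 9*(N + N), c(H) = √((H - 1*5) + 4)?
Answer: 4153 + I*√3 ≈ 4153.0 + 1.732*I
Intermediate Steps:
c(H) = √(-1 + H) (c(H) = √((H - 5) + 4) = √((-5 + H) + 4) = √(-1 + H))
E(N) = 18*N (E(N) = 9*(2*N) = 18*N)
l(u) = I*√3 (l(u) = √(-1 - 2) = √(-3) = I*√3)
l(E(-5)) + f = I*√3 + 4153 = 4153 + I*√3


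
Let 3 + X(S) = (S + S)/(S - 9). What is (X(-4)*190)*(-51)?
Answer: 300390/13 ≈ 23107.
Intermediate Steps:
X(S) = -3 + 2*S/(-9 + S) (X(S) = -3 + (S + S)/(S - 9) = -3 + (2*S)/(-9 + S) = -3 + 2*S/(-9 + S))
(X(-4)*190)*(-51) = (((27 - 1*(-4))/(-9 - 4))*190)*(-51) = (((27 + 4)/(-13))*190)*(-51) = (-1/13*31*190)*(-51) = -31/13*190*(-51) = -5890/13*(-51) = 300390/13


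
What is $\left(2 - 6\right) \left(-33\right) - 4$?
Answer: $128$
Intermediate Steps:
$\left(2 - 6\right) \left(-33\right) - 4 = \left(-4\right) \left(-33\right) - 4 = 132 - 4 = 128$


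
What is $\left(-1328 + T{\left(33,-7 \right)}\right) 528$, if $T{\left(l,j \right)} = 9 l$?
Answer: $-544368$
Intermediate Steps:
$\left(-1328 + T{\left(33,-7 \right)}\right) 528 = \left(-1328 + 9 \cdot 33\right) 528 = \left(-1328 + 297\right) 528 = \left(-1031\right) 528 = -544368$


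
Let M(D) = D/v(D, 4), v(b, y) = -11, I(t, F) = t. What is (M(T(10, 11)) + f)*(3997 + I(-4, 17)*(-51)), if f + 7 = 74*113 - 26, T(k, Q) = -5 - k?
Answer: 384954434/11 ≈ 3.4996e+7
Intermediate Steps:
M(D) = -D/11 (M(D) = D/(-11) = D*(-1/11) = -D/11)
f = 8329 (f = -7 + (74*113 - 26) = -7 + (8362 - 26) = -7 + 8336 = 8329)
(M(T(10, 11)) + f)*(3997 + I(-4, 17)*(-51)) = (-(-5 - 1*10)/11 + 8329)*(3997 - 4*(-51)) = (-(-5 - 10)/11 + 8329)*(3997 + 204) = (-1/11*(-15) + 8329)*4201 = (15/11 + 8329)*4201 = (91634/11)*4201 = 384954434/11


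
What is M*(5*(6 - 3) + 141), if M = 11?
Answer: 1716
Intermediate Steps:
M*(5*(6 - 3) + 141) = 11*(5*(6 - 3) + 141) = 11*(5*3 + 141) = 11*(15 + 141) = 11*156 = 1716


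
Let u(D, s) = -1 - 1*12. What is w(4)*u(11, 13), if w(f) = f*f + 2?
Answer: -234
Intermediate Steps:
u(D, s) = -13 (u(D, s) = -1 - 12 = -13)
w(f) = 2 + f² (w(f) = f² + 2 = 2 + f²)
w(4)*u(11, 13) = (2 + 4²)*(-13) = (2 + 16)*(-13) = 18*(-13) = -234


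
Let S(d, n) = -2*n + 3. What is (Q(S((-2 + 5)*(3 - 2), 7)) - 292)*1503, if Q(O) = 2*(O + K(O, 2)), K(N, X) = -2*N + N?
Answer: -438876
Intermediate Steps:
K(N, X) = -N
S(d, n) = 3 - 2*n
Q(O) = 0 (Q(O) = 2*(O - O) = 2*0 = 0)
(Q(S((-2 + 5)*(3 - 2), 7)) - 292)*1503 = (0 - 292)*1503 = -292*1503 = -438876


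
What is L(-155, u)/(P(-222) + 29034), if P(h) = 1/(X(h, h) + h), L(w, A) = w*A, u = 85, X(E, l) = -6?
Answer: -3003900/6619751 ≈ -0.45378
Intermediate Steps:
L(w, A) = A*w
P(h) = 1/(-6 + h)
L(-155, u)/(P(-222) + 29034) = (85*(-155))/(1/(-6 - 222) + 29034) = -13175/(1/(-228) + 29034) = -13175/(-1/228 + 29034) = -13175/6619751/228 = -13175*228/6619751 = -3003900/6619751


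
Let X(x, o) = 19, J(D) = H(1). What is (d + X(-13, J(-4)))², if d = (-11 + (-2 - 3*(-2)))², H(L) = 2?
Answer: 4624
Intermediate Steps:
J(D) = 2
d = 49 (d = (-11 + (-2 + 6))² = (-11 + 4)² = (-7)² = 49)
(d + X(-13, J(-4)))² = (49 + 19)² = 68² = 4624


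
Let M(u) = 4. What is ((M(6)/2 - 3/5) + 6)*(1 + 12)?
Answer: 481/5 ≈ 96.200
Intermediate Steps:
((M(6)/2 - 3/5) + 6)*(1 + 12) = ((4/2 - 3/5) + 6)*(1 + 12) = ((4*(½) - 3*⅕) + 6)*13 = ((2 - ⅗) + 6)*13 = (7/5 + 6)*13 = (37/5)*13 = 481/5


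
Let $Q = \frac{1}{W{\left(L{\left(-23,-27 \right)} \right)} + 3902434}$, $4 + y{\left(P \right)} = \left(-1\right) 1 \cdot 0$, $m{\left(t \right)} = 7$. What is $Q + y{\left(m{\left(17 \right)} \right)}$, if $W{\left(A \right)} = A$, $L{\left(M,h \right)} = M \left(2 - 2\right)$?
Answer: $- \frac{15609735}{3902434} \approx -4.0$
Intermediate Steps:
$L{\left(M,h \right)} = 0$ ($L{\left(M,h \right)} = M 0 = 0$)
$y{\left(P \right)} = -4$ ($y{\left(P \right)} = -4 + \left(-1\right) 1 \cdot 0 = -4 - 0 = -4 + 0 = -4$)
$Q = \frac{1}{3902434}$ ($Q = \frac{1}{0 + 3902434} = \frac{1}{3902434} \approx 2.5625 \cdot 10^{-7}$)
$Q + y{\left(m{\left(17 \right)} \right)} = \frac{1}{3902434} - 4 = - \frac{15609735}{3902434}$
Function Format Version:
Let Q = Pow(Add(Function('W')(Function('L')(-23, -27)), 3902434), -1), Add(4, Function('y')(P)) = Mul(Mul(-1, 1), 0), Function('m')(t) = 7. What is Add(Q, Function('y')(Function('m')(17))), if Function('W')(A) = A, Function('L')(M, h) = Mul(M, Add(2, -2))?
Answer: Rational(-15609735, 3902434) ≈ -4.0000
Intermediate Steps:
Function('L')(M, h) = 0 (Function('L')(M, h) = Mul(M, 0) = 0)
Function('y')(P) = -4 (Function('y')(P) = Add(-4, Mul(Mul(-1, 1), 0)) = Add(-4, Mul(-1, 0)) = Add(-4, 0) = -4)
Q = Rational(1, 3902434) (Q = Pow(Add(0, 3902434), -1) = Pow(3902434, -1) = Rational(1, 3902434) ≈ 2.5625e-7)
Add(Q, Function('y')(Function('m')(17))) = Add(Rational(1, 3902434), -4) = Rational(-15609735, 3902434)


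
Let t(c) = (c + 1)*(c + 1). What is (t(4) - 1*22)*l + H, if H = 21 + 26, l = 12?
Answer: 83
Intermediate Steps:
H = 47
t(c) = (1 + c)² (t(c) = (1 + c)*(1 + c) = (1 + c)²)
(t(4) - 1*22)*l + H = ((1 + 4)² - 1*22)*12 + 47 = (5² - 22)*12 + 47 = (25 - 22)*12 + 47 = 3*12 + 47 = 36 + 47 = 83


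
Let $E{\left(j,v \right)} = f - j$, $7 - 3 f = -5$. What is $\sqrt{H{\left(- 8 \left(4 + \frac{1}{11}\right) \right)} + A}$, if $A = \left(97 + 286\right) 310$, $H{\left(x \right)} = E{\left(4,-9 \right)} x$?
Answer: $\sqrt{118730} \approx 344.57$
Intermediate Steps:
$f = 4$ ($f = \frac{7}{3} - - \frac{5}{3} = \frac{7}{3} + \frac{5}{3} = 4$)
$E{\left(j,v \right)} = 4 - j$
$H{\left(x \right)} = 0$ ($H{\left(x \right)} = \left(4 - 4\right) x = 0 x = 0$)
$A = 118730$ ($A = 383 \cdot 310 = 118730$)
$\sqrt{H{\left(- 8 \left(4 + \frac{1}{11}\right) \right)} + A} = \sqrt{0 + 118730} = \sqrt{118730}$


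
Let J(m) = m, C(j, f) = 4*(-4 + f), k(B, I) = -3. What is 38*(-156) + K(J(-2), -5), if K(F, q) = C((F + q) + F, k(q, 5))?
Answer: -5956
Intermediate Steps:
C(j, f) = -16 + 4*f
K(F, q) = -28 (K(F, q) = -16 + 4*(-3) = -16 - 12 = -28)
38*(-156) + K(J(-2), -5) = 38*(-156) - 28 = -5928 - 28 = -5956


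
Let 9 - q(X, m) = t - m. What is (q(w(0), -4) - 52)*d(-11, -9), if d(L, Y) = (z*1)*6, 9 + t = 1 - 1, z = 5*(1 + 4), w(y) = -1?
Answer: -5700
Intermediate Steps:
z = 25 (z = 5*5 = 25)
t = -9 (t = -9 + (1 - 1) = -9 + 0 = -9)
d(L, Y) = 150 (d(L, Y) = (25*1)*6 = 25*6 = 150)
q(X, m) = 18 + m (q(X, m) = 9 - (-9 - m) = 9 + (9 + m) = 18 + m)
(q(w(0), -4) - 52)*d(-11, -9) = ((18 - 4) - 52)*150 = (14 - 52)*150 = -38*150 = -5700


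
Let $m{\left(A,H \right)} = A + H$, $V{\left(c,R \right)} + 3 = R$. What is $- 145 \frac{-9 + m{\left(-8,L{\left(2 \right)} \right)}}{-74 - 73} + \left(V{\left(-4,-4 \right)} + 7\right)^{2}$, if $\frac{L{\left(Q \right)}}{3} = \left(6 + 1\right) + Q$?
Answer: $\frac{1450}{147} \approx 9.864$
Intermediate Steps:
$V{\left(c,R \right)} = -3 + R$
$L{\left(Q \right)} = 21 + 3 Q$ ($L{\left(Q \right)} = 3 \left(\left(6 + 1\right) + Q\right) = 3 \left(7 + Q\right) = 21 + 3 Q$)
$- 145 \frac{-9 + m{\left(-8,L{\left(2 \right)} \right)}}{-74 - 73} + \left(V{\left(-4,-4 \right)} + 7\right)^{2} = - 145 \frac{-9 + \left(-8 + \left(21 + 3 \cdot 2\right)\right)}{-74 - 73} + \left(\left(-3 - 4\right) + 7\right)^{2} = - 145 \frac{-9 + \left(-8 + \left(21 + 6\right)\right)}{-147} + \left(-7 + 7\right)^{2} = - 145 \left(-9 + \left(-8 + 27\right)\right) \left(- \frac{1}{147}\right) + 0^{2} = - 145 \left(-9 + 19\right) \left(- \frac{1}{147}\right) + 0 = - 145 \cdot 10 \left(- \frac{1}{147}\right) + 0 = \left(-145\right) \left(- \frac{10}{147}\right) + 0 = \frac{1450}{147} + 0 = \frac{1450}{147}$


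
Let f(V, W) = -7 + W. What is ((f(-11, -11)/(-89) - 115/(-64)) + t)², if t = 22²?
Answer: 7663213599001/32444416 ≈ 2.3620e+5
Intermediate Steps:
t = 484
((f(-11, -11)/(-89) - 115/(-64)) + t)² = (((-7 - 11)/(-89) - 115/(-64)) + 484)² = ((-18*(-1/89) - 115*(-1/64)) + 484)² = ((18/89 + 115/64) + 484)² = (11387/5696 + 484)² = (2768251/5696)² = 7663213599001/32444416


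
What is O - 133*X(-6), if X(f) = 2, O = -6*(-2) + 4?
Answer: -250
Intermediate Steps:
O = 16 (O = 12 + 4 = 16)
O - 133*X(-6) = 16 - 133*2 = 16 - 266 = -250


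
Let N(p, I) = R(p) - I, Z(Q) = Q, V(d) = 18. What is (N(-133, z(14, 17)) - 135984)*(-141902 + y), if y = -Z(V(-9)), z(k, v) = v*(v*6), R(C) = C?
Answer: 19563813920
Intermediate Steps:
z(k, v) = 6*v² (z(k, v) = v*(6*v) = 6*v²)
N(p, I) = p - I
y = -18 (y = -1*18 = -18)
(N(-133, z(14, 17)) - 135984)*(-141902 + y) = ((-133 - 6*17²) - 135984)*(-141902 - 18) = ((-133 - 6*289) - 135984)*(-141920) = ((-133 - 1*1734) - 135984)*(-141920) = ((-133 - 1734) - 135984)*(-141920) = (-1867 - 135984)*(-141920) = -137851*(-141920) = 19563813920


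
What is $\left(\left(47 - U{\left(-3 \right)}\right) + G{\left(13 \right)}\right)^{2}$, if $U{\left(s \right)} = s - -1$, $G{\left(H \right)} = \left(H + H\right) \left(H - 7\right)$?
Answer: $42025$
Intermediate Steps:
$G{\left(H \right)} = 2 H \left(-7 + H\right)$
$U{\left(s \right)} = 1 + s$ ($U{\left(s \right)} = s + 1 = 1 + s$)
$\left(\left(47 - U{\left(-3 \right)}\right) + G{\left(13 \right)}\right)^{2} = \left(\left(47 - \left(1 - 3\right)\right) + 2 \cdot 13 \left(-7 + 13\right)\right)^{2} = \left(\left(47 - -2\right) + 2 \cdot 13 \cdot 6\right)^{2} = \left(\left(47 + 2\right) + 156\right)^{2} = \left(49 + 156\right)^{2} = 205^{2} = 42025$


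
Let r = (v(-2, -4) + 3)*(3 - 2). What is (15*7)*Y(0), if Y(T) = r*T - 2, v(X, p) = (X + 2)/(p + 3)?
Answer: -210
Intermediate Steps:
v(X, p) = (2 + X)/(3 + p)
r = 3 (r = ((2 - 2)/(3 - 4) + 3)*(3 - 2) = (0/(-1) + 3)*1 = (-1*0 + 3)*1 = (0 + 3)*1 = 3*1 = 3)
Y(T) = -2 + 3*T (Y(T) = 3*T - 2 = -2 + 3*T)
(15*7)*Y(0) = (15*7)*(-2 + 3*0) = 105*(-2 + 0) = 105*(-2) = -210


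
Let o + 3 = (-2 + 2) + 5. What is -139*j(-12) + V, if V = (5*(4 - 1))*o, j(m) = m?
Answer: 1698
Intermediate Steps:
o = 2 (o = -3 + ((-2 + 2) + 5) = -3 + (0 + 5) = -3 + 5 = 2)
V = 30 (V = (5*(4 - 1))*2 = (5*3)*2 = 15*2 = 30)
-139*j(-12) + V = -139*(-12) + 30 = 1668 + 30 = 1698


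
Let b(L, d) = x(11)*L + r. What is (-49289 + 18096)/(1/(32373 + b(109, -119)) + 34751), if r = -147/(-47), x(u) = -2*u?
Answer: -43950063596/48963186019 ≈ -0.89761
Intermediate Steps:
r = 147/47 (r = -147*(-1/47) = 147/47 ≈ 3.1277)
b(L, d) = 147/47 - 22*L (b(L, d) = (-2*11)*L + 147/47 = -22*L + 147/47 = 147/47 - 22*L)
(-49289 + 18096)/(1/(32373 + b(109, -119)) + 34751) = (-49289 + 18096)/(1/(32373 + (147/47 - 22*109)) + 34751) = -31193/(1/(32373 + (147/47 - 2398)) + 34751) = -31193/(1/(32373 - 112559/47) + 34751) = -31193/(1/(1408972/47) + 34751) = -31193/(47/1408972 + 34751) = -31193/48963186019/1408972 = -31193*1408972/48963186019 = -43950063596/48963186019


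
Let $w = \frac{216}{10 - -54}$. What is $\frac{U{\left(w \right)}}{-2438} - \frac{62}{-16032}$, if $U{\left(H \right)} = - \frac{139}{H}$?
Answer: $\frac{1825733}{87943536} \approx 0.02076$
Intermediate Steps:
$w = \frac{27}{8}$ ($w = \frac{216}{10 + 54} = \frac{216}{64} = 216 \cdot \frac{1}{64} = \frac{27}{8} \approx 3.375$)
$\frac{U{\left(w \right)}}{-2438} - \frac{62}{-16032} = \frac{\left(-139\right) \frac{1}{\frac{27}{8}}}{-2438} - \frac{62}{-16032} = \left(-139\right) \frac{8}{27} \left(- \frac{1}{2438}\right) - - \frac{31}{8016} = \left(- \frac{1112}{27}\right) \left(- \frac{1}{2438}\right) + \frac{31}{8016} = \frac{556}{32913} + \frac{31}{8016} = \frac{1825733}{87943536}$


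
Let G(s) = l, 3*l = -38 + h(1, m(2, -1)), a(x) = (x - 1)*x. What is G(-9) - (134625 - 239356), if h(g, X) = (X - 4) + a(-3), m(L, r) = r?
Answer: 314162/3 ≈ 1.0472e+5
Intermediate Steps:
a(x) = x*(-1 + x) (a(x) = (-1 + x)*x = x*(-1 + x))
h(g, X) = 8 + X (h(g, X) = (X - 4) - 3*(-1 - 3) = (-4 + X) - 3*(-4) = (-4 + X) + 12 = 8 + X)
l = -31/3 (l = (-38 + (8 - 1))/3 = (-38 + 7)/3 = (1/3)*(-31) = -31/3 ≈ -10.333)
G(s) = -31/3
G(-9) - (134625 - 239356) = -31/3 - (134625 - 239356) = -31/3 - 1*(-104731) = -31/3 + 104731 = 314162/3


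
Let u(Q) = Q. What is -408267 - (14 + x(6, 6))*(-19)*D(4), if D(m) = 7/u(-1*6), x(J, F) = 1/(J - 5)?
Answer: -817199/2 ≈ -4.0860e+5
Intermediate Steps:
x(J, F) = 1/(-5 + J)
D(m) = -7/6 (D(m) = 7/((-1*6)) = 7/(-6) = 7*(-⅙) = -7/6)
-408267 - (14 + x(6, 6))*(-19)*D(4) = -408267 - (14 + 1/(-5 + 6))*(-19)*(-7)/6 = -408267 - (14 + 1/1)*(-19)*(-7)/6 = -408267 - (14 + 1)*(-19)*(-7)/6 = -408267 - 15*(-19)*(-7)/6 = -408267 - (-285)*(-7)/6 = -408267 - 1*665/2 = -408267 - 665/2 = -817199/2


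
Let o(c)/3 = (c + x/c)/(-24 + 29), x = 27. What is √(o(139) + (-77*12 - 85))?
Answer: I*√447031645/695 ≈ 30.422*I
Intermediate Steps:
o(c) = 3*c/5 + 81/(5*c) (o(c) = 3*((c + 27/c)/(-24 + 29)) = 3*((c + 27/c)/5) = 3*((c + 27/c)*(⅕)) = 3*(c/5 + 27/(5*c)) = 3*c/5 + 81/(5*c))
√(o(139) + (-77*12 - 85)) = √((⅗)*(27 + 139²)/139 + (-77*12 - 85)) = √((⅗)*(1/139)*(27 + 19321) + (-924 - 85)) = √((⅗)*(1/139)*19348 - 1009) = √(58044/695 - 1009) = √(-643211/695) = I*√447031645/695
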